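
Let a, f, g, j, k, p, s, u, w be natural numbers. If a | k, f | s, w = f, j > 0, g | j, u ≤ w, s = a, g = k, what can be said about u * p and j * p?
u * p ≤ j * p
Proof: w = f and u ≤ w, hence u ≤ f. From s = a and f | s, f | a. Since a | k, f | k. From g = k and g | j, k | j. f | k, so f | j. Since j > 0, f ≤ j. Because u ≤ f, u ≤ j. Then u * p ≤ j * p.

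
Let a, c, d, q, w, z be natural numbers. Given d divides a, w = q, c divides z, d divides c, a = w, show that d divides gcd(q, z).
a = w and w = q, thus a = q. d divides a, so d divides q. d divides c and c divides z, therefore d divides z. From d divides q, d divides gcd(q, z).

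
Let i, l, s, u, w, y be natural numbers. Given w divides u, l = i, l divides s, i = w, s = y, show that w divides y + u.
l = i and l divides s, so i divides s. s = y, so i divides y. Because i = w, w divides y. Since w divides u, w divides y + u.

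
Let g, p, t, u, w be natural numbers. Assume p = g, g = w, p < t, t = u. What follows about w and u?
w < u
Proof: Because t = u and p < t, p < u. Since p = g, g < u. Since g = w, w < u.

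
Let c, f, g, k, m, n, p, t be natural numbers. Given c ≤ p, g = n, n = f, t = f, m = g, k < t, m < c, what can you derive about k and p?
k < p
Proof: t = f and k < t, thus k < f. Because g = n and n = f, g = f. Because m < c and c ≤ p, m < p. Since m = g, g < p. Since g = f, f < p. k < f, so k < p.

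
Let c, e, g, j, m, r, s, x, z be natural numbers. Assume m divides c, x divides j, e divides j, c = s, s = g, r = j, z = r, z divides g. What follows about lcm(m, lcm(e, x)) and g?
lcm(m, lcm(e, x)) divides g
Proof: From c = s and m divides c, m divides s. Since s = g, m divides g. e divides j and x divides j, thus lcm(e, x) divides j. z = r and r = j, thus z = j. Since z divides g, j divides g. Since lcm(e, x) divides j, lcm(e, x) divides g. m divides g, so lcm(m, lcm(e, x)) divides g.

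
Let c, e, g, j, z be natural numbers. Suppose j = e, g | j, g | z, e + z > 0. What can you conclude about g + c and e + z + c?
g + c ≤ e + z + c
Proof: Since j = e and g | j, g | e. g | z, so g | e + z. e + z > 0, so g ≤ e + z. Then g + c ≤ e + z + c.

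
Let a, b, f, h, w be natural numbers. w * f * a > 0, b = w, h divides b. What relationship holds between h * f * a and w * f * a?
h * f * a ≤ w * f * a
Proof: b = w and h divides b, thus h divides w. Then h * f divides w * f. Then h * f * a divides w * f * a. Since w * f * a > 0, h * f * a ≤ w * f * a.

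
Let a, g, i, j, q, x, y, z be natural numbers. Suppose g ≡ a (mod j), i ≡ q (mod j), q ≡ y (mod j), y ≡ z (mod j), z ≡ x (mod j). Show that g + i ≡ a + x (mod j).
i ≡ q (mod j) and q ≡ y (mod j), so i ≡ y (mod j). y ≡ z (mod j), so i ≡ z (mod j). Since z ≡ x (mod j), i ≡ x (mod j). Since g ≡ a (mod j), g + i ≡ a + x (mod j).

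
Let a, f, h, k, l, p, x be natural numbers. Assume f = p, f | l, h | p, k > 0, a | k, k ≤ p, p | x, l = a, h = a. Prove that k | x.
From h = a and h | p, a | p. Because l = a and f | l, f | a. Since f = p, p | a. Since a | p, a = p. Because a | k, p | k. Since k > 0, p ≤ k. Because k ≤ p, p = k. p | x, so k | x.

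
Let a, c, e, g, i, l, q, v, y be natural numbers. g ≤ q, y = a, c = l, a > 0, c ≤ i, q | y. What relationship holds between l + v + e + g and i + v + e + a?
l + v + e + g ≤ i + v + e + a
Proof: c = l and c ≤ i, therefore l ≤ i. Then l + v ≤ i + v. Then l + v + e ≤ i + v + e. Since y = a and q | y, q | a. Since a > 0, q ≤ a. Because g ≤ q, g ≤ a. l + v + e ≤ i + v + e, so l + v + e + g ≤ i + v + e + a.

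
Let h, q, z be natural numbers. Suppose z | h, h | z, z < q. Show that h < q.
Because z | h and h | z, z = h. z < q, so h < q.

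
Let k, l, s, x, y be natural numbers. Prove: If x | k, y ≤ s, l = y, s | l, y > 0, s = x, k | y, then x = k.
From l = y and s | l, s | y. y > 0, so s ≤ y. Since y ≤ s, y = s. s = x, so y = x. k | y, so k | x. Because x | k, x = k.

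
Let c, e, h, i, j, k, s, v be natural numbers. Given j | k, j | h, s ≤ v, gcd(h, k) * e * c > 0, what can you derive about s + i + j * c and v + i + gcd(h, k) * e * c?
s + i + j * c ≤ v + i + gcd(h, k) * e * c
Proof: s ≤ v, so s + i ≤ v + i. j | h and j | k, thus j | gcd(h, k). Then j | gcd(h, k) * e. Then j * c | gcd(h, k) * e * c. gcd(h, k) * e * c > 0, so j * c ≤ gcd(h, k) * e * c. s + i ≤ v + i, so s + i + j * c ≤ v + i + gcd(h, k) * e * c.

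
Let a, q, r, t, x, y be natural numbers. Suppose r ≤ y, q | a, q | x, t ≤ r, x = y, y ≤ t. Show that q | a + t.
t ≤ r and r ≤ y, hence t ≤ y. y ≤ t, so y = t. From x = y, x = t. q | x, so q | t. Since q | a, q | a + t.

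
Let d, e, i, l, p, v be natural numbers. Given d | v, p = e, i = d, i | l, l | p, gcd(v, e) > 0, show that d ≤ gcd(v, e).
From i | l and l | p, i | p. i = d, so d | p. p = e, so d | e. Since d | v, d | gcd(v, e). gcd(v, e) > 0, so d ≤ gcd(v, e).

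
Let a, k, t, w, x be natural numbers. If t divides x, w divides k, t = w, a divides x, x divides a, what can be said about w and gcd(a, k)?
w divides gcd(a, k)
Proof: x divides a and a divides x, thus x = a. From t = w and t divides x, w divides x. x = a, so w divides a. Since w divides k, w divides gcd(a, k).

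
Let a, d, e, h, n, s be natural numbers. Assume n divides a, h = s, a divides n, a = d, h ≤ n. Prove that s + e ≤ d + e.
Since n divides a and a divides n, n = a. a = d, so n = d. Since h = s and h ≤ n, s ≤ n. Since n = d, s ≤ d. Then s + e ≤ d + e.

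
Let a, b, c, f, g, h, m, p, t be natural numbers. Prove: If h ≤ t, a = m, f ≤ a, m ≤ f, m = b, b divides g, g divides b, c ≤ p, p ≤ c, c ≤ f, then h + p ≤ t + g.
From a = m and f ≤ a, f ≤ m. Since m ≤ f, f = m. m = b, so f = b. Because b divides g and g divides b, b = g. Since f = b, f = g. c ≤ p and p ≤ c, so c = p. c ≤ f, so p ≤ f. Since f = g, p ≤ g. Since h ≤ t, h + p ≤ t + g.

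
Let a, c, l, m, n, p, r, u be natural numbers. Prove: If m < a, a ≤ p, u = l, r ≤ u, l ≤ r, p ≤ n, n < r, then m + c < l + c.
m < a and a ≤ p, thus m < p. u = l and r ≤ u, so r ≤ l. Since l ≤ r, r = l. p ≤ n and n < r, therefore p < r. Because r = l, p < l. Because m < p, m < l. Then m + c < l + c.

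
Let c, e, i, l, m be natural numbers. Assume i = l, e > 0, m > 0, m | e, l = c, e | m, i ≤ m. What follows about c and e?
c ≤ e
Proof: Since m | e and e > 0, m ≤ e. Since e | m and m > 0, e ≤ m. Since m ≤ e, m = e. i = l and l = c, therefore i = c. From i ≤ m, c ≤ m. Since m = e, c ≤ e.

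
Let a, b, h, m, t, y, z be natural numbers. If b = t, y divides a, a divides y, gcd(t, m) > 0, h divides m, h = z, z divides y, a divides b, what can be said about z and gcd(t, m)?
z ≤ gcd(t, m)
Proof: Since y divides a and a divides y, y = a. Since z divides y, z divides a. Because b = t and a divides b, a divides t. Since z divides a, z divides t. From h = z and h divides m, z divides m. z divides t, so z divides gcd(t, m). gcd(t, m) > 0, so z ≤ gcd(t, m).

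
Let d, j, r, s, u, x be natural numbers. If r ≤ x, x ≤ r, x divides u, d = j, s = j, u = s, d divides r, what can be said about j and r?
j = r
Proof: u = s and s = j, hence u = j. x ≤ r and r ≤ x, so x = r. x divides u, so r divides u. u = j, so r divides j. d = j and d divides r, hence j divides r. Since r divides j, r = j. Then j = r.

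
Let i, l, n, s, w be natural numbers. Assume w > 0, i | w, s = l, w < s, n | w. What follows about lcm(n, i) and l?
lcm(n, i) < l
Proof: n | w and i | w, hence lcm(n, i) | w. w > 0, so lcm(n, i) ≤ w. Since w < s, lcm(n, i) < s. Since s = l, lcm(n, i) < l.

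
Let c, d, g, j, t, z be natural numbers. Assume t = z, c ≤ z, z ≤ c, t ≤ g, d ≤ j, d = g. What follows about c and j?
c ≤ j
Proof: z ≤ c and c ≤ z, hence z = c. t = z, so t = c. d = g and d ≤ j, hence g ≤ j. Because t ≤ g, t ≤ j. Since t = c, c ≤ j.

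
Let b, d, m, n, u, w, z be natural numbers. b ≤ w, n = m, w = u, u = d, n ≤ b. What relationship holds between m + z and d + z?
m + z ≤ d + z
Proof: w = u and u = d, so w = d. n = m and n ≤ b, therefore m ≤ b. Because b ≤ w, m ≤ w. Since w = d, m ≤ d. Then m + z ≤ d + z.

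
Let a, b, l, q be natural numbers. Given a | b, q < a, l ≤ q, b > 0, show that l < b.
a | b and b > 0, therefore a ≤ b. q < a, so q < b. From l ≤ q, l < b.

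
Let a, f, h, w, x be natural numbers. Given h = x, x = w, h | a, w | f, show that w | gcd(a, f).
h = x and x = w, therefore h = w. Since h | a, w | a. Since w | f, w | gcd(a, f).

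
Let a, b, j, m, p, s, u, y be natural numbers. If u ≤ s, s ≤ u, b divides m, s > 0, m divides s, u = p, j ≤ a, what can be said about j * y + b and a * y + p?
j * y + b ≤ a * y + p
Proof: From j ≤ a, by multiplying by a non-negative, j * y ≤ a * y. s ≤ u and u ≤ s, so s = u. u = p, so s = p. From b divides m and m divides s, b divides s. s > 0, so b ≤ s. s = p, so b ≤ p. Since j * y ≤ a * y, j * y + b ≤ a * y + p.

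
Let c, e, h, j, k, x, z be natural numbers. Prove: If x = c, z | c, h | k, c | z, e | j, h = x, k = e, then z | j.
From c | z and z | c, c = z. Since x = c, x = z. Since k = e and h | k, h | e. h = x, so x | e. Since e | j, x | j. x = z, so z | j.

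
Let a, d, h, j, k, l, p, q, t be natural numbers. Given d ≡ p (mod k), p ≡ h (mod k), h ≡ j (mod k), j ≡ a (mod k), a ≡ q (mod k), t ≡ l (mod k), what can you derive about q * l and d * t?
q * l ≡ d * t (mod k)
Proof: Since d ≡ p (mod k) and p ≡ h (mod k), d ≡ h (mod k). Since h ≡ j (mod k), d ≡ j (mod k). j ≡ a (mod k), so d ≡ a (mod k). a ≡ q (mod k), so d ≡ q (mod k). Since t ≡ l (mod k), d * t ≡ q * l (mod k). Then q * l ≡ d * t (mod k).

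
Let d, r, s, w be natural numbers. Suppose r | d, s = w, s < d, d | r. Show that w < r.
Since d | r and r | d, d = r. Since s = w and s < d, w < d. Since d = r, w < r.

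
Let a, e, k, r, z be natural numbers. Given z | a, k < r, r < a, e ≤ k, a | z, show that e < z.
Since a | z and z | a, a = z. e ≤ k and k < r, so e < r. Since r < a, e < a. Since a = z, e < z.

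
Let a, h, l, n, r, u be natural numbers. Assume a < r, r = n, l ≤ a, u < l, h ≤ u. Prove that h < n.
Because h ≤ u and u < l, h < l. l ≤ a and a < r, hence l < r. r = n, so l < n. Because h < l, h < n.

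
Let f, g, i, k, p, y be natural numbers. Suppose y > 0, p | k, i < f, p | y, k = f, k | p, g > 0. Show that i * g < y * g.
p | k and k | p, thus p = k. Since p | y, k | y. k = f, so f | y. Since y > 0, f ≤ y. From i < f, i < y. Since g > 0, i * g < y * g.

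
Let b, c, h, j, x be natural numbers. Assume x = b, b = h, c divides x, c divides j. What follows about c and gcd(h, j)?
c divides gcd(h, j)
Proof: x = b and b = h, so x = h. Since c divides x, c divides h. Since c divides j, c divides gcd(h, j).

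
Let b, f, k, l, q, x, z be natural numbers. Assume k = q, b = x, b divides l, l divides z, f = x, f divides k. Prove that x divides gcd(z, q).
Since b divides l and l divides z, b divides z. Since b = x, x divides z. k = q and f divides k, so f divides q. f = x, so x divides q. Since x divides z, x divides gcd(z, q).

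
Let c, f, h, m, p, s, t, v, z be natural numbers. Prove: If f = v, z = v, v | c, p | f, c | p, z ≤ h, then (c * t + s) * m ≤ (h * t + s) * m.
c | p and p | f, therefore c | f. Since f = v, c | v. Since v | c, v = c. z = v and z ≤ h, so v ≤ h. Since v = c, c ≤ h. Then c * t ≤ h * t. Then c * t + s ≤ h * t + s. Then (c * t + s) * m ≤ (h * t + s) * m.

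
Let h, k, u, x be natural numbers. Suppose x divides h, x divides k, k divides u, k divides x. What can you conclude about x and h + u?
x divides h + u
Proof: k divides x and x divides k, thus k = x. Since k divides u, x divides u. x divides h, so x divides h + u.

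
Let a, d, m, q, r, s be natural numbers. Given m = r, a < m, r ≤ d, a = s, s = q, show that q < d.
a = s and s = q, thus a = q. From a < m, q < m. m = r, so q < r. r ≤ d, so q < d.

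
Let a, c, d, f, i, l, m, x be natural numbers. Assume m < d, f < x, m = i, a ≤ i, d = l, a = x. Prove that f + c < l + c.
a = x and a ≤ i, so x ≤ i. f < x, so f < i. Since m = i and m < d, i < d. d = l, so i < l. Since f < i, f < l. Then f + c < l + c.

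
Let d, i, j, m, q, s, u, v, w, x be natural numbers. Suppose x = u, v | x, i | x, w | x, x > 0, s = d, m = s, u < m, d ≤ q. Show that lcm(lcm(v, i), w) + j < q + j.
Because v | x and i | x, lcm(v, i) | x. Since w | x, lcm(lcm(v, i), w) | x. Since x > 0, lcm(lcm(v, i), w) ≤ x. x = u, so lcm(lcm(v, i), w) ≤ u. Since m = s and u < m, u < s. Since s = d, u < d. Since lcm(lcm(v, i), w) ≤ u, lcm(lcm(v, i), w) < d. Since d ≤ q, lcm(lcm(v, i), w) < q. Then lcm(lcm(v, i), w) + j < q + j.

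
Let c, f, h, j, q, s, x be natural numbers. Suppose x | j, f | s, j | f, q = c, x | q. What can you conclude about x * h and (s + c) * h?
x * h | (s + c) * h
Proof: Since x | j and j | f, x | f. Because f | s, x | s. From q = c and x | q, x | c. Since x | s, x | s + c. Then x * h | (s + c) * h.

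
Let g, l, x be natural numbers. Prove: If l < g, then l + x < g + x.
l < g. By adding to both sides, l + x < g + x.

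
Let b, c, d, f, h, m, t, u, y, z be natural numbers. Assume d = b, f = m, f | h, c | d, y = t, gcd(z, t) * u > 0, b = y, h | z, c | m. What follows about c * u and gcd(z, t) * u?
c * u ≤ gcd(z, t) * u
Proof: f | h and h | z, hence f | z. From f = m, m | z. Since c | m, c | z. Since d = b and c | d, c | b. Since b = y, c | y. Since y = t, c | t. Since c | z, c | gcd(z, t). Then c * u | gcd(z, t) * u. gcd(z, t) * u > 0, so c * u ≤ gcd(z, t) * u.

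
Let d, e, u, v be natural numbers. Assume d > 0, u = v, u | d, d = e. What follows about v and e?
v ≤ e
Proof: From u = v and u | d, v | d. Since d > 0, v ≤ d. Since d = e, v ≤ e.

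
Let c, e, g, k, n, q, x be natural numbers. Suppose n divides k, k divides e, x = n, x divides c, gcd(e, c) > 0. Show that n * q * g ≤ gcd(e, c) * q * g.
n divides k and k divides e, thus n divides e. Since x = n and x divides c, n divides c. n divides e, so n divides gcd(e, c). Since gcd(e, c) > 0, n ≤ gcd(e, c). By multiplying by a non-negative, n * q ≤ gcd(e, c) * q. By multiplying by a non-negative, n * q * g ≤ gcd(e, c) * q * g.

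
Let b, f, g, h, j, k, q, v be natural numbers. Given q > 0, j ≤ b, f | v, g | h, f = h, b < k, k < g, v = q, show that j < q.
Because j ≤ b and b < k, j < k. From k < g, j < g. Because f = h and f | v, h | v. Since g | h, g | v. Since v = q, g | q. Since q > 0, g ≤ q. Since j < g, j < q.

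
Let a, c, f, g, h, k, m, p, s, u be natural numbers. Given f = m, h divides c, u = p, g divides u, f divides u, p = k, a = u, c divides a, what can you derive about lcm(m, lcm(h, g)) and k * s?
lcm(m, lcm(h, g)) divides k * s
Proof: Because u = p and p = k, u = k. f = m and f divides u, thus m divides u. a = u and c divides a, hence c divides u. Because h divides c, h divides u. Since g divides u, lcm(h, g) divides u. Since m divides u, lcm(m, lcm(h, g)) divides u. Since u = k, lcm(m, lcm(h, g)) divides k. Then lcm(m, lcm(h, g)) divides k * s.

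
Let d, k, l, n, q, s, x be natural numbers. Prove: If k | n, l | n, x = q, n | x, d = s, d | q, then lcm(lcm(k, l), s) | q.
k | n and l | n, thus lcm(k, l) | n. x = q and n | x, hence n | q. From lcm(k, l) | n, lcm(k, l) | q. Because d = s and d | q, s | q. From lcm(k, l) | q, lcm(lcm(k, l), s) | q.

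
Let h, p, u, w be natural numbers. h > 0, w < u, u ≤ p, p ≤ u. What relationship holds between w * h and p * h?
w * h < p * h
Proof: u ≤ p and p ≤ u, therefore u = p. Since w < u, w < p. Since h > 0, by multiplying by a positive, w * h < p * h.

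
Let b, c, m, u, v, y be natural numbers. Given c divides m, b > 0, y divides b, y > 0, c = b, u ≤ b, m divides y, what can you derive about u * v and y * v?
u * v ≤ y * v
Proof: Since c divides m and m divides y, c divides y. From y > 0, c ≤ y. c = b, so b ≤ y. From y divides b and b > 0, y ≤ b. Since b ≤ y, b = y. Since u ≤ b, u ≤ y. By multiplying by a non-negative, u * v ≤ y * v.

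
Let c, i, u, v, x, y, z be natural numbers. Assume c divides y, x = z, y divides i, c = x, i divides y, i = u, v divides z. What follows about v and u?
v divides u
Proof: y divides i and i divides y, hence y = i. Since c = x and x = z, c = z. Since c divides y, z divides y. y = i, so z divides i. Since i = u, z divides u. Since v divides z, v divides u.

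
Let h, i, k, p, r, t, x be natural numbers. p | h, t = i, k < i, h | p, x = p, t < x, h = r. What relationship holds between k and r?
k < r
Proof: p | h and h | p, thus p = h. Since h = r, p = r. t = i and t < x, therefore i < x. k < i, so k < x. x = p, so k < p. p = r, so k < r.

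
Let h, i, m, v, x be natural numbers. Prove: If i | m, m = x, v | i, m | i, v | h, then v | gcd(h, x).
Because i | m and m | i, i = m. From m = x, i = x. v | i, so v | x. v | h, so v | gcd(h, x).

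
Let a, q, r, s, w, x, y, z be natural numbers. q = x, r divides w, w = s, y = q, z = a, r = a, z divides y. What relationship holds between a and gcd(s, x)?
a divides gcd(s, x)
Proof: w = s and r divides w, therefore r divides s. Since r = a, a divides s. From y = q and q = x, y = x. Since z divides y, z divides x. z = a, so a divides x. Since a divides s, a divides gcd(s, x).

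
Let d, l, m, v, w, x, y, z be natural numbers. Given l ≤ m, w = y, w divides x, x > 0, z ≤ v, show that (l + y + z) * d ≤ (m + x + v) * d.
From w divides x and x > 0, w ≤ x. Since w = y, y ≤ x. Since z ≤ v, y + z ≤ x + v. l ≤ m, so l + y + z ≤ m + x + v. By multiplying by a non-negative, (l + y + z) * d ≤ (m + x + v) * d.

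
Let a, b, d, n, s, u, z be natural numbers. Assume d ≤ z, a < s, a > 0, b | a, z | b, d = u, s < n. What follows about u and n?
u < n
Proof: Because d = u and d ≤ z, u ≤ z. Because z | b and b | a, z | a. a > 0, so z ≤ a. u ≤ z, so u ≤ a. a < s and s < n, therefore a < n. From u ≤ a, u < n.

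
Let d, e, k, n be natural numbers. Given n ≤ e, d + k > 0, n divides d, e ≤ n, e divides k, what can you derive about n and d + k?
n ≤ d + k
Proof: Since e ≤ n and n ≤ e, e = n. From e divides k, n divides k. n divides d, so n divides d + k. d + k > 0, so n ≤ d + k.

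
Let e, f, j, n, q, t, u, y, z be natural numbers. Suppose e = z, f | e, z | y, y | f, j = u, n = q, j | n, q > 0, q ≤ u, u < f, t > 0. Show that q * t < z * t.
From e = z and f | e, f | z. z | y and y | f, thus z | f. From f | z, f = z. n = q and j | n, so j | q. From j = u, u | q. From q > 0, u ≤ q. q ≤ u, so u = q. u < f, so q < f. f = z, so q < z. Since t > 0, q * t < z * t.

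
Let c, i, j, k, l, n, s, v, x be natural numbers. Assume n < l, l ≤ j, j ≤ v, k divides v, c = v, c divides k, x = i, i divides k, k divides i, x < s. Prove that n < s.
n < l and l ≤ j, so n < j. c = v and c divides k, therefore v divides k. Since k divides v, k = v. i divides k and k divides i, so i = k. x = i, so x = k. x < s, so k < s. Since k = v, v < s. j ≤ v, so j < s. Because n < j, n < s.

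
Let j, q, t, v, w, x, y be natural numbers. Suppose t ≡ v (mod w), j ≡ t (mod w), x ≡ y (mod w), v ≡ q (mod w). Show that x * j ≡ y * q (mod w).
Since j ≡ t (mod w) and t ≡ v (mod w), j ≡ v (mod w). Because v ≡ q (mod w), j ≡ q (mod w). From x ≡ y (mod w), by multiplying congruences, x * j ≡ y * q (mod w).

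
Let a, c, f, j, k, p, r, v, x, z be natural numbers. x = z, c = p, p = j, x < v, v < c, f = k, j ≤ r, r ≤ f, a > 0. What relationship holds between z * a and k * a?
z * a < k * a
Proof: c = p and p = j, therefore c = j. x < v and v < c, hence x < c. Since c = j, x < j. Since x = z, z < j. j ≤ r and r ≤ f, hence j ≤ f. f = k, so j ≤ k. z < j, so z < k. Since a > 0, z * a < k * a.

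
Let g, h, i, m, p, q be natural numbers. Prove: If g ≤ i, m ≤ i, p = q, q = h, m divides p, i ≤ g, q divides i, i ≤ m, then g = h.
From g ≤ i and i ≤ g, g = i. m ≤ i and i ≤ m, so m = i. Since p = q and m divides p, m divides q. m = i, so i divides q. Since q divides i, i = q. Since g = i, g = q. q = h, so g = h.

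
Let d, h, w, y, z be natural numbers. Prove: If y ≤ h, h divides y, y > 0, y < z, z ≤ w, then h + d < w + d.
Because h divides y and y > 0, h ≤ y. y ≤ h, so y = h. Since y < z, h < z. z ≤ w, so h < w. Then h + d < w + d.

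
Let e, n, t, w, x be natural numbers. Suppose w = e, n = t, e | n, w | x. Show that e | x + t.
From w = e and w | x, e | x. n = t and e | n, so e | t. Since e | x, e | x + t.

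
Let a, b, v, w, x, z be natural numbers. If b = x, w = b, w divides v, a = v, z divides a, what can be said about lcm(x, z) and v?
lcm(x, z) divides v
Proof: From w = b and w divides v, b divides v. Since b = x, x divides v. From a = v and z divides a, z divides v. x divides v, so lcm(x, z) divides v.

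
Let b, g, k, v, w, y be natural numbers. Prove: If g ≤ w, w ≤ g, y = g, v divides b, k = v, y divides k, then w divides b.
Since g ≤ w and w ≤ g, g = w. k = v and y divides k, hence y divides v. y = g, so g divides v. v divides b, so g divides b. Since g = w, w divides b.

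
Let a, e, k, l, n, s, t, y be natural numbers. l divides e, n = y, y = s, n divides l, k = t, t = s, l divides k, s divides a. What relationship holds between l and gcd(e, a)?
l divides gcd(e, a)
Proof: Since n = y and y = s, n = s. Since n divides l, s divides l. k = t and t = s, so k = s. l divides k, so l divides s. Since s divides l, s = l. Since s divides a, l divides a. Because l divides e, l divides gcd(e, a).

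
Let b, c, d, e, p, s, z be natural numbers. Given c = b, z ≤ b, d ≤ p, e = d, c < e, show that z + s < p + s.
From e = d and c < e, c < d. Since c = b, b < d. Since d ≤ p, b < p. Since z ≤ b, z < p. Then z + s < p + s.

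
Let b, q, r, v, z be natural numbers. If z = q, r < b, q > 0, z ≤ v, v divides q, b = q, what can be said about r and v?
r < v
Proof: Since z = q and z ≤ v, q ≤ v. v divides q and q > 0, hence v ≤ q. q ≤ v, so q = v. Because b = q and r < b, r < q. Since q = v, r < v.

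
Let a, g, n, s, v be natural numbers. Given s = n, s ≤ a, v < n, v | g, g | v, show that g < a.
From v | g and g | v, v = g. v < n, so g < n. s = n and s ≤ a, therefore n ≤ a. Since g < n, g < a.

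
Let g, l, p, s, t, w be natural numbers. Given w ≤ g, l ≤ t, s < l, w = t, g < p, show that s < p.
s < l and l ≤ t, so s < t. w = t and w ≤ g, therefore t ≤ g. s < t, so s < g. Since g < p, s < p.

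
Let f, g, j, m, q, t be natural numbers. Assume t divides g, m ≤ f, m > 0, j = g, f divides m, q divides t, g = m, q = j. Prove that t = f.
q = j and q divides t, therefore j divides t. Since j = g, g divides t. Since t divides g, t = g. From g = m, t = m. From f divides m and m > 0, f ≤ m. m ≤ f, so m = f. t = m, so t = f.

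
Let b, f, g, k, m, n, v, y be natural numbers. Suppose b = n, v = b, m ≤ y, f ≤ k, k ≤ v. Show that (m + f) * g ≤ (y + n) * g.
v = b and b = n, so v = n. f ≤ k and k ≤ v, so f ≤ v. v = n, so f ≤ n. m ≤ y, so m + f ≤ y + n. Then (m + f) * g ≤ (y + n) * g.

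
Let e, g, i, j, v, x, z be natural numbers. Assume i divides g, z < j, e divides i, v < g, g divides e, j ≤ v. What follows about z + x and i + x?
z + x < i + x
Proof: z < j and j ≤ v, therefore z < v. g divides e and e divides i, thus g divides i. From i divides g, g = i. Since v < g, v < i. Because z < v, z < i. Then z + x < i + x.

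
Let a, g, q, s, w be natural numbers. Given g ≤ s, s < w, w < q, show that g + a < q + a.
Since s < w and w < q, s < q. g ≤ s, so g < q. Then g + a < q + a.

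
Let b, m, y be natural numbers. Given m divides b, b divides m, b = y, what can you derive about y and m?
y = m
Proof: Because m divides b and b divides m, m = b. b = y, so m = y. Then y = m.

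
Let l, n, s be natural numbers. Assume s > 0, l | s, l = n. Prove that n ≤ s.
l | s and s > 0, so l ≤ s. Because l = n, n ≤ s.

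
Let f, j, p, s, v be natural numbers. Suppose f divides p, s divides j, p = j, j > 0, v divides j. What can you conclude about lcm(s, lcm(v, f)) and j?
lcm(s, lcm(v, f)) ≤ j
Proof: p = j and f divides p, thus f divides j. From v divides j, lcm(v, f) divides j. Because s divides j, lcm(s, lcm(v, f)) divides j. Since j > 0, lcm(s, lcm(v, f)) ≤ j.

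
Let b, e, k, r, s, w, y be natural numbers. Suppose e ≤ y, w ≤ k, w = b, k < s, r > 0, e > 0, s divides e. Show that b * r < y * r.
w = b and w ≤ k, therefore b ≤ k. k < s, so b < s. Because s divides e and e > 0, s ≤ e. Since b < s, b < e. e ≤ y, so b < y. Combined with r > 0, by multiplying by a positive, b * r < y * r.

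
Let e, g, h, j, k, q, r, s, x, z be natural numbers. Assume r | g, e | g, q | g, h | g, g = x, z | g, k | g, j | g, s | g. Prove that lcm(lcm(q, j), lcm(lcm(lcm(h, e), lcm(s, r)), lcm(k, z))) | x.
q | g and j | g, therefore lcm(q, j) | g. Since h | g and e | g, lcm(h, e) | g. s | g and r | g, so lcm(s, r) | g. lcm(h, e) | g, so lcm(lcm(h, e), lcm(s, r)) | g. Since k | g and z | g, lcm(k, z) | g. Since lcm(lcm(h, e), lcm(s, r)) | g, lcm(lcm(lcm(h, e), lcm(s, r)), lcm(k, z)) | g. Since lcm(q, j) | g, lcm(lcm(q, j), lcm(lcm(lcm(h, e), lcm(s, r)), lcm(k, z))) | g. Since g = x, lcm(lcm(q, j), lcm(lcm(lcm(h, e), lcm(s, r)), lcm(k, z))) | x.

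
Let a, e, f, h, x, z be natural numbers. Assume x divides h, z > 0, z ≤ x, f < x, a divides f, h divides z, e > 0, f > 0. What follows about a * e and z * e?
a * e < z * e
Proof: x divides h and h divides z, so x divides z. z > 0, so x ≤ z. From z ≤ x, x = z. a divides f and f > 0, thus a ≤ f. Since f < x, a < x. x = z, so a < z. From e > 0, by multiplying by a positive, a * e < z * e.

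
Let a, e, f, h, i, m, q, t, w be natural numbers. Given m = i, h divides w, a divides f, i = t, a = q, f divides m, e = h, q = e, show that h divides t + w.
From a = q and q = e, a = e. Since a divides f, e divides f. From m = i and f divides m, f divides i. i = t, so f divides t. e divides f, so e divides t. Since e = h, h divides t. Since h divides w, h divides t + w.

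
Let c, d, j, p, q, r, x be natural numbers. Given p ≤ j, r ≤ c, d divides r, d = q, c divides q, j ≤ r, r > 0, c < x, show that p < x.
d = q and d divides r, hence q divides r. c divides q, so c divides r. Since r > 0, c ≤ r. Since r ≤ c, r = c. Because j ≤ r, j ≤ c. p ≤ j, so p ≤ c. Since c < x, p < x.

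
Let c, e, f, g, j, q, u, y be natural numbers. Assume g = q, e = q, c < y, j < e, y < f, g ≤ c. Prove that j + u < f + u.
e = q and j < e, therefore j < q. c < y and y < f, hence c < f. Since g ≤ c, g < f. From g = q, q < f. Since j < q, j < f. Then j + u < f + u.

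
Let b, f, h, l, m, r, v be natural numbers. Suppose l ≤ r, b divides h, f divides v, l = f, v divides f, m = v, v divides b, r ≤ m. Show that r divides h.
f divides v and v divides f, thus f = v. Since l = f, l = v. l ≤ r, so v ≤ r. m = v and r ≤ m, hence r ≤ v. Since v ≤ r, v = r. v divides b and b divides h, hence v divides h. Since v = r, r divides h.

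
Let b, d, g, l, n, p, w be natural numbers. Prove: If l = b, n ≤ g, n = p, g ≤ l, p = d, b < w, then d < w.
n = p and p = d, thus n = d. n ≤ g, so d ≤ g. Since l = b and g ≤ l, g ≤ b. Since b < w, g < w. d ≤ g, so d < w.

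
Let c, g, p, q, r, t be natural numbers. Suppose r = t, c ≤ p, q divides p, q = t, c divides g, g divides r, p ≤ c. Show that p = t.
c ≤ p and p ≤ c, hence c = p. r = t and g divides r, thus g divides t. From c divides g, c divides t. Since c = p, p divides t. q = t and q divides p, thus t divides p. p divides t, so p = t.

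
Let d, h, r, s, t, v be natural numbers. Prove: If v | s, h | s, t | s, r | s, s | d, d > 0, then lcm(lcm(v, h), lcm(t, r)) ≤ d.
v | s and h | s, so lcm(v, h) | s. Since t | s and r | s, lcm(t, r) | s. lcm(v, h) | s, so lcm(lcm(v, h), lcm(t, r)) | s. s | d, so lcm(lcm(v, h), lcm(t, r)) | d. Since d > 0, lcm(lcm(v, h), lcm(t, r)) ≤ d.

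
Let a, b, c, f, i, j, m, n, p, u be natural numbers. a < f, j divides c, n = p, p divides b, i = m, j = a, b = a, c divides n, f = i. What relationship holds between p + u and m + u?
p + u < m + u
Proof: Since j divides c and c divides n, j divides n. Since j = a, a divides n. n = p, so a divides p. b = a and p divides b, therefore p divides a. Since a divides p, a = p. f = i and i = m, therefore f = m. a < f, so a < m. a = p, so p < m. Then p + u < m + u.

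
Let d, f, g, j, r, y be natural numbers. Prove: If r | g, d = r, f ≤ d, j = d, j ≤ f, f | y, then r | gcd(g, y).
j = d and j ≤ f, thus d ≤ f. Since f ≤ d, f = d. f | y, so d | y. Because d = r, r | y. r | g, so r | gcd(g, y).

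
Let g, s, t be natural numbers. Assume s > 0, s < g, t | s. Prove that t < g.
t | s and s > 0, so t ≤ s. s < g, so t < g.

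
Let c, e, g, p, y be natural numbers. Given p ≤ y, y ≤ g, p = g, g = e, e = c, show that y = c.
p = g and p ≤ y, thus g ≤ y. y ≤ g, so y = g. Since g = e, y = e. Since e = c, y = c.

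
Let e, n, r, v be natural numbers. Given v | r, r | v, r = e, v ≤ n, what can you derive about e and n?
e ≤ n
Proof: Since v | r and r | v, v = r. Because r = e, v = e. v ≤ n, so e ≤ n.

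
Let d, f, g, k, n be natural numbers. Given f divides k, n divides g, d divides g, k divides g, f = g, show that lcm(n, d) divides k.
Since f = g and f divides k, g divides k. Since k divides g, g = k. n divides g and d divides g, hence lcm(n, d) divides g. Since g = k, lcm(n, d) divides k.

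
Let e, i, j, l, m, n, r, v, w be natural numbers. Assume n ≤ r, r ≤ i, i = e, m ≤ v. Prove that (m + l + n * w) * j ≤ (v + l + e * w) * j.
Since m ≤ v, m + l ≤ v + l. Because i = e and r ≤ i, r ≤ e. n ≤ r, so n ≤ e. By multiplying by a non-negative, n * w ≤ e * w. m + l ≤ v + l, so m + l + n * w ≤ v + l + e * w. By multiplying by a non-negative, (m + l + n * w) * j ≤ (v + l + e * w) * j.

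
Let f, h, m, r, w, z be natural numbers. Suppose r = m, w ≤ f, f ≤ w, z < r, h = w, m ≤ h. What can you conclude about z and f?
z < f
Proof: Because w ≤ f and f ≤ w, w = f. From h = w, h = f. r = m and z < r, therefore z < m. From m ≤ h, z < h. h = f, so z < f.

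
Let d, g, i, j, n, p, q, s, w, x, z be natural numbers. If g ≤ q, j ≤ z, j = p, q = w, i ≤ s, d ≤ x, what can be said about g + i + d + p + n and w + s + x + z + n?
g + i + d + p + n ≤ w + s + x + z + n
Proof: Because q = w and g ≤ q, g ≤ w. Since j = p and j ≤ z, p ≤ z. Because d ≤ x, d + p ≤ x + z. Then d + p + n ≤ x + z + n. Since i ≤ s, i + d + p + n ≤ s + x + z + n. Since g ≤ w, g + i + d + p + n ≤ w + s + x + z + n.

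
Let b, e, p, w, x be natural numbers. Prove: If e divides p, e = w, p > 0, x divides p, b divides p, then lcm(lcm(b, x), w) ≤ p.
b divides p and x divides p, hence lcm(b, x) divides p. Since e = w and e divides p, w divides p. lcm(b, x) divides p, so lcm(lcm(b, x), w) divides p. p > 0, so lcm(lcm(b, x), w) ≤ p.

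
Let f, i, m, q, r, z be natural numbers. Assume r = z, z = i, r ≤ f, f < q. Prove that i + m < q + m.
r = z and z = i, hence r = i. r ≤ f and f < q, hence r < q. r = i, so i < q. Then i + m < q + m.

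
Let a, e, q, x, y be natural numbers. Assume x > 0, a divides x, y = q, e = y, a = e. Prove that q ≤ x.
a = e and a divides x, so e divides x. Since e = y, y divides x. x > 0, so y ≤ x. Since y = q, q ≤ x.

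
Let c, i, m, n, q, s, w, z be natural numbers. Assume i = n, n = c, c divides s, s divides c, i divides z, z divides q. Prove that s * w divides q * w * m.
Since i = n and n = c, i = c. Since c divides s and s divides c, c = s. i = c, so i = s. Since i divides z and z divides q, i divides q. i = s, so s divides q. Then s * w divides q * w. Then s * w divides q * w * m.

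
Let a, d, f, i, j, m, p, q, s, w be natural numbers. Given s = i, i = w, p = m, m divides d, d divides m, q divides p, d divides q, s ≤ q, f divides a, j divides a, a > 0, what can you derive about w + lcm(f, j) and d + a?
w + lcm(f, j) ≤ d + a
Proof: From s = i and i = w, s = w. m divides d and d divides m, hence m = d. Since p = m, p = d. q divides p, so q divides d. Since d divides q, q = d. Since s ≤ q, s ≤ d. Since s = w, w ≤ d. Because f divides a and j divides a, lcm(f, j) divides a. a > 0, so lcm(f, j) ≤ a. w ≤ d, so w + lcm(f, j) ≤ d + a.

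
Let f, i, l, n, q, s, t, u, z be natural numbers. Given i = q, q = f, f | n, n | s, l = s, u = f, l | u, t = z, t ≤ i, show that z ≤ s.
i = q and q = f, thus i = f. f | n and n | s, so f | s. u = f and l | u, thus l | f. l = s, so s | f. f | s, so f = s. Since i = f, i = s. t = z and t ≤ i, hence z ≤ i. Since i = s, z ≤ s.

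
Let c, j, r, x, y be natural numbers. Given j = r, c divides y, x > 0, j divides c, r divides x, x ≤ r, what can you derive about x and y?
x divides y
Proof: r divides x and x > 0, hence r ≤ x. Since x ≤ r, r = x. j = r, so j = x. j divides c and c divides y, hence j divides y. From j = x, x divides y.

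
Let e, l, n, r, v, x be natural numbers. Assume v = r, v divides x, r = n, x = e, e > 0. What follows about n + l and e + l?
n + l ≤ e + l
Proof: Because x = e and v divides x, v divides e. Since e > 0, v ≤ e. v = r, so r ≤ e. r = n, so n ≤ e. Then n + l ≤ e + l.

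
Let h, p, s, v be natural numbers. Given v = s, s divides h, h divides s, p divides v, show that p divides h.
Because s divides h and h divides s, s = h. v = s, so v = h. p divides v, so p divides h.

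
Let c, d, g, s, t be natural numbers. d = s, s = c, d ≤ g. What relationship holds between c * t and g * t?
c * t ≤ g * t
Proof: Since d = s and s = c, d = c. Since d ≤ g, c ≤ g. By multiplying by a non-negative, c * t ≤ g * t.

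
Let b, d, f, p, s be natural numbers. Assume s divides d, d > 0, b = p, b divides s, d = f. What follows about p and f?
p ≤ f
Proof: b = p and b divides s, thus p divides s. s divides d, so p divides d. d > 0, so p ≤ d. Since d = f, p ≤ f.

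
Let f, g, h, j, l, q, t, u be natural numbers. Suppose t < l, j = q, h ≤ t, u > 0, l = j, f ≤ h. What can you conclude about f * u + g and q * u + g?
f * u + g < q * u + g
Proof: f ≤ h and h ≤ t, so f ≤ t. l = j and t < l, hence t < j. Since f ≤ t, f < j. j = q, so f < q. u > 0, so f * u < q * u. Then f * u + g < q * u + g.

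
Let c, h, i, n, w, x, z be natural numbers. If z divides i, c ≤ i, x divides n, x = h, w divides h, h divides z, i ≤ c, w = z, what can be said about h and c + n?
h divides c + n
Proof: w = z and w divides h, therefore z divides h. h divides z, so z = h. Since i ≤ c and c ≤ i, i = c. z divides i, so z divides c. Since z = h, h divides c. Since x = h and x divides n, h divides n. From h divides c, h divides c + n.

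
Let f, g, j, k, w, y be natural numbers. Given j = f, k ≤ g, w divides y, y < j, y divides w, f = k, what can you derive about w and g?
w < g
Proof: Because j = f and f = k, j = k. y divides w and w divides y, so y = w. Since y < j, w < j. Since j = k, w < k. Since k ≤ g, w < g.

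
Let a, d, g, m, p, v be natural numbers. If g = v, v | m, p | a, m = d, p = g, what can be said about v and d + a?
v | d + a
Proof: m = d and v | m, hence v | d. Since p = g and p | a, g | a. Since g = v, v | a. v | d, so v | d + a.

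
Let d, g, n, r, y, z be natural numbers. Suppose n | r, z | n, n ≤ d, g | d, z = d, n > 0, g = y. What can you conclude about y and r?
y | r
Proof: Because z = d and z | n, d | n. n > 0, so d ≤ n. n ≤ d, so d = n. g | d, so g | n. Because g = y, y | n. Since n | r, y | r.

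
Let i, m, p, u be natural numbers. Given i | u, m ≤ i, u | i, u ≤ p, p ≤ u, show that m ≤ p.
Since u ≤ p and p ≤ u, u = p. i | u and u | i, therefore i = u. m ≤ i, so m ≤ u. u = p, so m ≤ p.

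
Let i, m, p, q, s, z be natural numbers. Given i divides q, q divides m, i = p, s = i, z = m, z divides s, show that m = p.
Since s = i and z divides s, z divides i. Since z = m, m divides i. Because i divides q and q divides m, i divides m. Because m divides i, m = i. Since i = p, m = p.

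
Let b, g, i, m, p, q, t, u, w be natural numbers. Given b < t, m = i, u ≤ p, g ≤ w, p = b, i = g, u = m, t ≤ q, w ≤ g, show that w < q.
m = i and i = g, thus m = g. g ≤ w and w ≤ g, hence g = w. Since m = g, m = w. p = b and u ≤ p, therefore u ≤ b. b < t and t ≤ q, therefore b < q. Since u ≤ b, u < q. u = m, so m < q. From m = w, w < q.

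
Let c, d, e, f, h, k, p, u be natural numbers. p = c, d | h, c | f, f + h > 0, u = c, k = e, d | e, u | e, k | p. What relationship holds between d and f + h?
d ≤ f + h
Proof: Because k = e and k | p, e | p. p = c, so e | c. Because u = c and u | e, c | e. Since e | c, e = c. d | e, so d | c. c | f, so d | f. d | h, so d | f + h. f + h > 0, so d ≤ f + h.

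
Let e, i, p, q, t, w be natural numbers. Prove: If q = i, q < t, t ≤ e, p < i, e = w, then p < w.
q = i and q < t, hence i < t. Since p < i, p < t. e = w and t ≤ e, therefore t ≤ w. Since p < t, p < w.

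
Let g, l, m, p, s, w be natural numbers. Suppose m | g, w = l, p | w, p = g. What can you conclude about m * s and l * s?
m * s | l * s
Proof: p = g and p | w, therefore g | w. w = l, so g | l. Since m | g, m | l. Then m * s | l * s.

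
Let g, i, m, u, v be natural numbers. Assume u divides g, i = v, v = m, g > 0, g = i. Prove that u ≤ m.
Since g = i and i = v, g = v. v = m, so g = m. u divides g and g > 0, thus u ≤ g. g = m, so u ≤ m.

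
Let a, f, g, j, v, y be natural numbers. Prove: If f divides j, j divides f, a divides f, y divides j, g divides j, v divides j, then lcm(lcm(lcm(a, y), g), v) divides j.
Since f divides j and j divides f, f = j. Since a divides f, a divides j. y divides j, so lcm(a, y) divides j. Since g divides j, lcm(lcm(a, y), g) divides j. v divides j, so lcm(lcm(lcm(a, y), g), v) divides j.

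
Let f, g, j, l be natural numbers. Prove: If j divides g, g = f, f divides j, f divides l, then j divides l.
g = f and j divides g, so j divides f. Since f divides j, f = j. f divides l, so j divides l.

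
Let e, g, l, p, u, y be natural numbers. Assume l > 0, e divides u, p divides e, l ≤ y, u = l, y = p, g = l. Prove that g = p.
Since y = p and l ≤ y, l ≤ p. u = l and e divides u, therefore e divides l. p divides e, so p divides l. l > 0, so p ≤ l. l ≤ p, so l = p. Since g = l, g = p.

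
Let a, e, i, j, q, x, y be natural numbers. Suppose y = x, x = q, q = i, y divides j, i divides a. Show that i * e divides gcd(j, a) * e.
y = x and x = q, so y = q. From q = i, y = i. Since y divides j, i divides j. Since i divides a, i divides gcd(j, a). Then i * e divides gcd(j, a) * e.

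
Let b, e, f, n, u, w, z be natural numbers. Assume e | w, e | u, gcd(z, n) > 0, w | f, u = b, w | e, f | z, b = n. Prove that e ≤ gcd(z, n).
w | e and e | w, thus w = e. Since w | f, e | f. Since f | z, e | z. Since u = b and b = n, u = n. From e | u, e | n. Since e | z, e | gcd(z, n). gcd(z, n) > 0, so e ≤ gcd(z, n).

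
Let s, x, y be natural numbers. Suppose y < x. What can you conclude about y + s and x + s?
y + s < x + s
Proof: y < x. By adding to both sides, y + s < x + s.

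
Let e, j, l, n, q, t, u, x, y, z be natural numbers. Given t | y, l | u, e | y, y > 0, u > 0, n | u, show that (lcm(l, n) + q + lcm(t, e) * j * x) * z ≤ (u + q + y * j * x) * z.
l | u and n | u, hence lcm(l, n) | u. u > 0, so lcm(l, n) ≤ u. Then lcm(l, n) + q ≤ u + q. From t | y and e | y, lcm(t, e) | y. Because y > 0, lcm(t, e) ≤ y. Then lcm(t, e) * j ≤ y * j. Then lcm(t, e) * j * x ≤ y * j * x. Since lcm(l, n) + q ≤ u + q, lcm(l, n) + q + lcm(t, e) * j * x ≤ u + q + y * j * x. Then (lcm(l, n) + q + lcm(t, e) * j * x) * z ≤ (u + q + y * j * x) * z.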